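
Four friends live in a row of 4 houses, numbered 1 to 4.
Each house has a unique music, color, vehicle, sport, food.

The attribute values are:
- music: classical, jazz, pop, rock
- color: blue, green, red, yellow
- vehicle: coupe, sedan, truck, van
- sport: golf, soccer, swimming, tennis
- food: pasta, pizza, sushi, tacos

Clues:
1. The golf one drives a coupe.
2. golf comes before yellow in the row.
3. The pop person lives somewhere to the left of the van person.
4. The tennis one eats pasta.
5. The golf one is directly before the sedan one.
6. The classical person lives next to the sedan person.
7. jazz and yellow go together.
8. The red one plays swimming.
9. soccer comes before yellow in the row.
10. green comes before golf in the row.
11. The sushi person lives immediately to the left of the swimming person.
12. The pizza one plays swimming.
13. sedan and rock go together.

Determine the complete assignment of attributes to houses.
Solution:

House | Music | Color | Vehicle | Sport | Food
----------------------------------------------
  1   | pop | green | truck | soccer | tacos
  2   | classical | blue | coupe | golf | sushi
  3   | rock | red | sedan | swimming | pizza
  4   | jazz | yellow | van | tennis | pasta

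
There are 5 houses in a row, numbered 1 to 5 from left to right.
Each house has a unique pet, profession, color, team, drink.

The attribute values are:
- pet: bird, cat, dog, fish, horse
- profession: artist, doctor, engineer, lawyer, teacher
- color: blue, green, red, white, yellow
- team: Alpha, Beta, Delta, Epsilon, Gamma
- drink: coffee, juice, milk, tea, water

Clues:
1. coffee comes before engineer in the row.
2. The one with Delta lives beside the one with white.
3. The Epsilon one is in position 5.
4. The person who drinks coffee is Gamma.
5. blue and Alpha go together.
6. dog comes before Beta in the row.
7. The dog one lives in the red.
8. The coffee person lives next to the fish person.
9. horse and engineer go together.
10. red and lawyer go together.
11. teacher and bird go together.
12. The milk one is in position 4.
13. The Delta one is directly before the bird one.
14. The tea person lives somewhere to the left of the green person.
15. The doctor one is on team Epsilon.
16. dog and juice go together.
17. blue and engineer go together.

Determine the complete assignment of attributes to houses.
Solution:

House | Pet | Profession | Color | Team | Drink
-----------------------------------------------
  1   | dog | lawyer | red | Delta | juice
  2   | bird | teacher | white | Gamma | coffee
  3   | fish | artist | yellow | Beta | tea
  4   | horse | engineer | blue | Alpha | milk
  5   | cat | doctor | green | Epsilon | water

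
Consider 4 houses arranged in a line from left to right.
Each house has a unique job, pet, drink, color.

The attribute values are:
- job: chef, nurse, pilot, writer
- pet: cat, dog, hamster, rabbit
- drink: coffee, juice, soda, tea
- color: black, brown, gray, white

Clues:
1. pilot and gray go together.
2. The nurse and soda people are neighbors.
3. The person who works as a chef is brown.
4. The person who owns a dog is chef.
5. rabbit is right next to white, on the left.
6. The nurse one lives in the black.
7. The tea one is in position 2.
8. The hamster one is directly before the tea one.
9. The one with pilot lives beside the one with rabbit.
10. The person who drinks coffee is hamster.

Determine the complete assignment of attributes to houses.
Solution:

House | Job | Pet | Drink | Color
---------------------------------
  1   | pilot | hamster | coffee | gray
  2   | nurse | rabbit | tea | black
  3   | writer | cat | soda | white
  4   | chef | dog | juice | brown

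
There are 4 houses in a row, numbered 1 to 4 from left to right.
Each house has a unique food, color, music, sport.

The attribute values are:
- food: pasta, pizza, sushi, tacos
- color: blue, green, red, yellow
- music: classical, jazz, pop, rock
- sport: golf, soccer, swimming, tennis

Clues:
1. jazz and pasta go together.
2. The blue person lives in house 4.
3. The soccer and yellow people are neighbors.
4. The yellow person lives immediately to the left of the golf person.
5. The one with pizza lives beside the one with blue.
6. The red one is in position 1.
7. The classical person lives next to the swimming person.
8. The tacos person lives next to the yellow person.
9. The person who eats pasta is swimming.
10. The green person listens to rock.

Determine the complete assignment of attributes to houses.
Solution:

House | Food | Color | Music | Sport
------------------------------------
  1   | tacos | red | classical | soccer
  2   | pasta | yellow | jazz | swimming
  3   | pizza | green | rock | golf
  4   | sushi | blue | pop | tennis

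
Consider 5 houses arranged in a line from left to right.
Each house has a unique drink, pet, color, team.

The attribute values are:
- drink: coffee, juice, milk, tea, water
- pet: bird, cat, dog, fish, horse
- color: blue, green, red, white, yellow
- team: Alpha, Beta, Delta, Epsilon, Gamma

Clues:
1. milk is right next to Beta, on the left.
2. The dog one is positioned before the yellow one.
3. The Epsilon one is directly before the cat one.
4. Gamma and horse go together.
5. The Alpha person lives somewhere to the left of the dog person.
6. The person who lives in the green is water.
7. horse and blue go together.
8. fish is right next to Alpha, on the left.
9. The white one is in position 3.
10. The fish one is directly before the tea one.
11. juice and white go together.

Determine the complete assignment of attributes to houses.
Solution:

House | Drink | Pet | Color | Team
----------------------------------
  1   | water | fish | green | Epsilon
  2   | tea | cat | red | Alpha
  3   | juice | dog | white | Delta
  4   | milk | horse | blue | Gamma
  5   | coffee | bird | yellow | Beta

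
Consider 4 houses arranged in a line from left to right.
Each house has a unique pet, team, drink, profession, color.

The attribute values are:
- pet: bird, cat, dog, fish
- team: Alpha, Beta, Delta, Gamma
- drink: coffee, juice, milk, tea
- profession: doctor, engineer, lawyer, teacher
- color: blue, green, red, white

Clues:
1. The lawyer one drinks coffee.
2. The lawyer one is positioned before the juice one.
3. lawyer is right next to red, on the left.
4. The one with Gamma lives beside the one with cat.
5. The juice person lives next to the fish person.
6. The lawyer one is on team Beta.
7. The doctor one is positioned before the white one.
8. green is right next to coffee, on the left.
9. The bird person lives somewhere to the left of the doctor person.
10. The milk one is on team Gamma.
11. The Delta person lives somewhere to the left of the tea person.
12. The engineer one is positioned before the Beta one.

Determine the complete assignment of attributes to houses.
Solution:

House | Pet | Team | Drink | Profession | Color
-----------------------------------------------
  1   | bird | Gamma | milk | engineer | green
  2   | cat | Beta | coffee | lawyer | blue
  3   | dog | Delta | juice | doctor | red
  4   | fish | Alpha | tea | teacher | white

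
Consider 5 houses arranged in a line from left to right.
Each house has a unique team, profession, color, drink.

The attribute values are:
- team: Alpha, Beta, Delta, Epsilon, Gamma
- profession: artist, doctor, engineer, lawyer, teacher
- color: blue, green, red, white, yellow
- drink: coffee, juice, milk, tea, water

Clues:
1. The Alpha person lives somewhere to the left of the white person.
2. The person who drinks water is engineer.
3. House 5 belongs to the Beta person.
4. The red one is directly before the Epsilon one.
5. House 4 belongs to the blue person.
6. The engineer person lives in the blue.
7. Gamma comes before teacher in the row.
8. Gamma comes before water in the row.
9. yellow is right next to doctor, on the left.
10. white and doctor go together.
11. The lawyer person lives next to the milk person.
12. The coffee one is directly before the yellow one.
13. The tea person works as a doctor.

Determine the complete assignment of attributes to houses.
Solution:

House | Team | Profession | Color | Drink
-----------------------------------------
  1   | Alpha | lawyer | red | coffee
  2   | Epsilon | artist | yellow | milk
  3   | Gamma | doctor | white | tea
  4   | Delta | engineer | blue | water
  5   | Beta | teacher | green | juice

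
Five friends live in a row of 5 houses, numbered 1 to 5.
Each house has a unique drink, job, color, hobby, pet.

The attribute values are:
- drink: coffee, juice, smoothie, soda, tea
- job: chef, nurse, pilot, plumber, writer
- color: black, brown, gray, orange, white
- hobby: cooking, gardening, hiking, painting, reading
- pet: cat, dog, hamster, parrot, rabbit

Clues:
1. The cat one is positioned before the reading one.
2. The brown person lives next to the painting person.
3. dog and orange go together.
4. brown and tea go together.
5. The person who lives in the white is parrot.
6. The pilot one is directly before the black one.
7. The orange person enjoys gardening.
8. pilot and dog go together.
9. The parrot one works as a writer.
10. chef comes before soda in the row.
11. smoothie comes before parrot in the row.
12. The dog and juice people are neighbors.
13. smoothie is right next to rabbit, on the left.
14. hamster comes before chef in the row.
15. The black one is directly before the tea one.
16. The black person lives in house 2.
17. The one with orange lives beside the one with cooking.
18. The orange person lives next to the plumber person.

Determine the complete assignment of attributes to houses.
Solution:

House | Drink | Job | Color | Hobby | Pet
-----------------------------------------
  1   | smoothie | pilot | orange | gardening | dog
  2   | juice | plumber | black | cooking | rabbit
  3   | tea | nurse | brown | hiking | hamster
  4   | coffee | chef | gray | painting | cat
  5   | soda | writer | white | reading | parrot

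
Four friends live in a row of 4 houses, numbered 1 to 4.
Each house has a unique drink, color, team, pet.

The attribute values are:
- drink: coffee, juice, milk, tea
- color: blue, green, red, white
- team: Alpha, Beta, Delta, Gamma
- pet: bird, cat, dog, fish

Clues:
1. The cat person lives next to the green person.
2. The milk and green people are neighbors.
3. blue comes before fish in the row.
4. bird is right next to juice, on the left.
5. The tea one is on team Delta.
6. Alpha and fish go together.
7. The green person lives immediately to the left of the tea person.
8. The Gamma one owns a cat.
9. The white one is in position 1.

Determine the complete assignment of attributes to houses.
Solution:

House | Drink | Color | Team | Pet
----------------------------------
  1   | milk | white | Gamma | cat
  2   | coffee | green | Beta | dog
  3   | tea | blue | Delta | bird
  4   | juice | red | Alpha | fish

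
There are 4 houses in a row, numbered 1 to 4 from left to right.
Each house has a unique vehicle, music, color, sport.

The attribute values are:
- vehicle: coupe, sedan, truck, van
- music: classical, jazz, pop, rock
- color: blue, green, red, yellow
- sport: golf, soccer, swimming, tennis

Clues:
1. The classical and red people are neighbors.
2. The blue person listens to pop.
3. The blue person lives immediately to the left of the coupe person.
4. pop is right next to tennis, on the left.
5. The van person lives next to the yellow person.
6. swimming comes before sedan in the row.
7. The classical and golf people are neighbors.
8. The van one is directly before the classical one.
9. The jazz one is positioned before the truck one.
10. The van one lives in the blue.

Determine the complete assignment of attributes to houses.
Solution:

House | Vehicle | Music | Color | Sport
---------------------------------------
  1   | van | pop | blue | swimming
  2   | coupe | classical | yellow | tennis
  3   | sedan | jazz | red | golf
  4   | truck | rock | green | soccer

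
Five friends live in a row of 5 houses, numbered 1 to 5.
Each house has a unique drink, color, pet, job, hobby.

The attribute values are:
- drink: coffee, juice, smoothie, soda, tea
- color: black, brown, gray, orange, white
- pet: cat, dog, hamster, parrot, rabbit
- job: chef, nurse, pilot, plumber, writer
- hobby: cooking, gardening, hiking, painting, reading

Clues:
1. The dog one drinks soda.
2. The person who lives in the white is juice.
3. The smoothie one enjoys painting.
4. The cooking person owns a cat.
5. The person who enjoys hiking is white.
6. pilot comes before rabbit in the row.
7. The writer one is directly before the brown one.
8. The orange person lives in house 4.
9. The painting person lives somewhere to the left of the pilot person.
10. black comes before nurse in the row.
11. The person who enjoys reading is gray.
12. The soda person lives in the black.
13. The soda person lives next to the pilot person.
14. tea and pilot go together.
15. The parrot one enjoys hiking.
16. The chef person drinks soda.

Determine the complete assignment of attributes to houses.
Solution:

House | Drink | Color | Pet | Job | Hobby
-----------------------------------------
  1   | juice | white | parrot | writer | hiking
  2   | smoothie | brown | hamster | plumber | painting
  3   | soda | black | dog | chef | gardening
  4   | tea | orange | cat | pilot | cooking
  5   | coffee | gray | rabbit | nurse | reading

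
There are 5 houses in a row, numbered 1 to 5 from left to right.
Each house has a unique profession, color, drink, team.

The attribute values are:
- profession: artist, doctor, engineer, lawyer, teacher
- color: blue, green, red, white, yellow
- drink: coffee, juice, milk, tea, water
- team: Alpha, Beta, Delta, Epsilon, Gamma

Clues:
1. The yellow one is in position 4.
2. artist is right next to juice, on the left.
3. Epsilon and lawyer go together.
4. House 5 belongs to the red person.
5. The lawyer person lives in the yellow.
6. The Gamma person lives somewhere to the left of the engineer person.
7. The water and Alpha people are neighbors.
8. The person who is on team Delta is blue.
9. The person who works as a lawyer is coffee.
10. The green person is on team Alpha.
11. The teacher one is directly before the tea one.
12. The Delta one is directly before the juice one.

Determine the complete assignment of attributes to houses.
Solution:

House | Profession | Color | Drink | Team
-----------------------------------------
  1   | artist | blue | water | Delta
  2   | teacher | green | juice | Alpha
  3   | doctor | white | tea | Gamma
  4   | lawyer | yellow | coffee | Epsilon
  5   | engineer | red | milk | Beta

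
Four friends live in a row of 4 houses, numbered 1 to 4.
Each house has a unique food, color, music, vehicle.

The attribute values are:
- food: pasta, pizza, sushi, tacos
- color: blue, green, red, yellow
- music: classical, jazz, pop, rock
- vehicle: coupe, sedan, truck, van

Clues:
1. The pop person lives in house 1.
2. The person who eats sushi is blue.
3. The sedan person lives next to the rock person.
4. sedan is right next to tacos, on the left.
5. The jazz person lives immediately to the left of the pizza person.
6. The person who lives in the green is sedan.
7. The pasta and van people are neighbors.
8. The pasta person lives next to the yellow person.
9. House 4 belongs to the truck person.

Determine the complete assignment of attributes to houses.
Solution:

House | Food | Color | Music | Vehicle
--------------------------------------
  1   | pasta | green | pop | sedan
  2   | tacos | yellow | rock | van
  3   | sushi | blue | jazz | coupe
  4   | pizza | red | classical | truck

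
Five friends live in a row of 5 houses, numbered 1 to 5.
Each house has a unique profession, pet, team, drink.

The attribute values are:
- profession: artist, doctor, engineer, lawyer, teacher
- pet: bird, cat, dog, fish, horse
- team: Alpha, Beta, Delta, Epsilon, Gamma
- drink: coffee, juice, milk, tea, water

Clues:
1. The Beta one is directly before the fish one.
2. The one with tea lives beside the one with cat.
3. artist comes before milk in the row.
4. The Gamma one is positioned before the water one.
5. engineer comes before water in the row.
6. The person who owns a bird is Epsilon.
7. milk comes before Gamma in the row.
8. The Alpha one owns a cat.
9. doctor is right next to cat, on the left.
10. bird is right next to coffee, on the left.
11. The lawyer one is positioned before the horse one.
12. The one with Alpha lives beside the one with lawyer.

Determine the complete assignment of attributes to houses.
Solution:

House | Profession | Pet | Team | Drink
---------------------------------------
  1   | doctor | bird | Epsilon | tea
  2   | artist | cat | Alpha | coffee
  3   | lawyer | dog | Beta | milk
  4   | engineer | fish | Gamma | juice
  5   | teacher | horse | Delta | water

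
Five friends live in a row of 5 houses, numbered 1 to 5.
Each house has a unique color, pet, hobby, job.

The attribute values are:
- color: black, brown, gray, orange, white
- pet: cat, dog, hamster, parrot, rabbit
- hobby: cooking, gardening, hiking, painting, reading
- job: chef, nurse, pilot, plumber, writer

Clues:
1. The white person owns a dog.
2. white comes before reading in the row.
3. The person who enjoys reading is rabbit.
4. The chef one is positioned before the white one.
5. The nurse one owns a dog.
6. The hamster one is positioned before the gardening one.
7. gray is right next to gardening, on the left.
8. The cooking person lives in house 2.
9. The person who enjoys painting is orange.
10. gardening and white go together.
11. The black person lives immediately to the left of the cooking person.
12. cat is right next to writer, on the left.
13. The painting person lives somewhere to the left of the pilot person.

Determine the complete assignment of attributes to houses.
Solution:

House | Color | Pet | Hobby | Job
---------------------------------
  1   | black | cat | hiking | chef
  2   | gray | hamster | cooking | writer
  3   | white | dog | gardening | nurse
  4   | orange | parrot | painting | plumber
  5   | brown | rabbit | reading | pilot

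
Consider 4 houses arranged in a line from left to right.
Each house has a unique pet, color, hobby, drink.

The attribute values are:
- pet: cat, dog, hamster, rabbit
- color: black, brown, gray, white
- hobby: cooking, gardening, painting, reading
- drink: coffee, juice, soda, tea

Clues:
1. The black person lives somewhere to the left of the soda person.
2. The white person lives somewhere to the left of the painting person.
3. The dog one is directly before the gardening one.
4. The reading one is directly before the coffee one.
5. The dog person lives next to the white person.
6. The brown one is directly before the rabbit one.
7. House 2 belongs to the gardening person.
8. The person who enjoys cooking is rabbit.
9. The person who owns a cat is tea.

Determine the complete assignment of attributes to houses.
Solution:

House | Pet | Color | Hobby | Drink
-----------------------------------
  1   | dog | black | reading | juice
  2   | hamster | white | gardening | coffee
  3   | cat | brown | painting | tea
  4   | rabbit | gray | cooking | soda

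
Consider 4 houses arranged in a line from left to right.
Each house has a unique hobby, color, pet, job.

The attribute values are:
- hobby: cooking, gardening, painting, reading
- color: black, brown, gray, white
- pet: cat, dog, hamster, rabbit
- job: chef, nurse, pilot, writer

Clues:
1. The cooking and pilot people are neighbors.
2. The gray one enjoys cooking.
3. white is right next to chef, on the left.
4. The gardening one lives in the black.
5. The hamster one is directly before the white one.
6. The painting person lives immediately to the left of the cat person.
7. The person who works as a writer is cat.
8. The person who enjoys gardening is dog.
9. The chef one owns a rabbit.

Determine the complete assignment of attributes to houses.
Solution:

House | Hobby | Color | Pet | Job
---------------------------------
  1   | painting | brown | hamster | nurse
  2   | reading | white | cat | writer
  3   | cooking | gray | rabbit | chef
  4   | gardening | black | dog | pilot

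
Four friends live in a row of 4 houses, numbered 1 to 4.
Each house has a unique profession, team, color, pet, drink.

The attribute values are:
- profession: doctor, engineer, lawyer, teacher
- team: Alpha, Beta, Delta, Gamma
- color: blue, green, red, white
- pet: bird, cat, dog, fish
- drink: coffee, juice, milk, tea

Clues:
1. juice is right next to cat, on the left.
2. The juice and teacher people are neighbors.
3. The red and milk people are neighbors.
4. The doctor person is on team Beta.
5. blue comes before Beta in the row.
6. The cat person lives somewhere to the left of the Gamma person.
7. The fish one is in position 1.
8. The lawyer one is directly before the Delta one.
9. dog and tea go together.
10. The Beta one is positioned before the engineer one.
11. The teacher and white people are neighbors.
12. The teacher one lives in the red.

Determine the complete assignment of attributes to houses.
Solution:

House | Profession | Team | Color | Pet | Drink
-----------------------------------------------
  1   | lawyer | Alpha | blue | fish | juice
  2   | teacher | Delta | red | cat | coffee
  3   | doctor | Beta | white | bird | milk
  4   | engineer | Gamma | green | dog | tea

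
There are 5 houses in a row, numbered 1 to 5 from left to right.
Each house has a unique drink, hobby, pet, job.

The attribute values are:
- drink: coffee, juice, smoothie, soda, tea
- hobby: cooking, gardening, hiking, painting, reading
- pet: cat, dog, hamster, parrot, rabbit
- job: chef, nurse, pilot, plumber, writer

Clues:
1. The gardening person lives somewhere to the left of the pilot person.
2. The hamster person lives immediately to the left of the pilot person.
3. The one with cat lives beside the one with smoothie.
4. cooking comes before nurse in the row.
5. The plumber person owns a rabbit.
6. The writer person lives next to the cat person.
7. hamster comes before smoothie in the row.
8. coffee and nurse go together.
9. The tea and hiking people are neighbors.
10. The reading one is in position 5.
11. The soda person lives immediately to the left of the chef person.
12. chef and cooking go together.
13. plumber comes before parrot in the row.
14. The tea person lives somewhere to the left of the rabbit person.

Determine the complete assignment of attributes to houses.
Solution:

House | Drink | Hobby | Pet | Job
---------------------------------
  1   | tea | gardening | hamster | writer
  2   | soda | hiking | cat | pilot
  3   | smoothie | cooking | dog | chef
  4   | juice | painting | rabbit | plumber
  5   | coffee | reading | parrot | nurse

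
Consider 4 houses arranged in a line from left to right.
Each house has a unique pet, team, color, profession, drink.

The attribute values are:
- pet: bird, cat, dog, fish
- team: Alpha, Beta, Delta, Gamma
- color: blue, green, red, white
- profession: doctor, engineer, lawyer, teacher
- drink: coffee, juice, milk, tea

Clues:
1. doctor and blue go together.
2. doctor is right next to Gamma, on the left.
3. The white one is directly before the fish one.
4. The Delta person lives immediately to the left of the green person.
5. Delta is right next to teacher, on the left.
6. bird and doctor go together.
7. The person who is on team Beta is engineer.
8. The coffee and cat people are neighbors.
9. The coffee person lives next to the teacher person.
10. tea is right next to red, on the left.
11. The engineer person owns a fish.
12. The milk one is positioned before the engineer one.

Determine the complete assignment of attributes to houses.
Solution:

House | Pet | Team | Color | Profession | Drink
-----------------------------------------------
  1   | bird | Delta | blue | doctor | coffee
  2   | cat | Gamma | green | teacher | milk
  3   | dog | Alpha | white | lawyer | tea
  4   | fish | Beta | red | engineer | juice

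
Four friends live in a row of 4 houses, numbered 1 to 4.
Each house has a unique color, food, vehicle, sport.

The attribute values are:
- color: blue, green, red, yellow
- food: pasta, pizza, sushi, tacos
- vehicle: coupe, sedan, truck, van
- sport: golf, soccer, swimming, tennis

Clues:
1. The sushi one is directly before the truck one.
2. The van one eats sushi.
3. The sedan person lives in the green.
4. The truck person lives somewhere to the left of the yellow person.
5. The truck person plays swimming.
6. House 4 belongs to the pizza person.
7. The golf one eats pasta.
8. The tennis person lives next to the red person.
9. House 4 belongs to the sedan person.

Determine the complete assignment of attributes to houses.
Solution:

House | Color | Food | Vehicle | Sport
--------------------------------------
  1   | blue | sushi | van | tennis
  2   | red | tacos | truck | swimming
  3   | yellow | pasta | coupe | golf
  4   | green | pizza | sedan | soccer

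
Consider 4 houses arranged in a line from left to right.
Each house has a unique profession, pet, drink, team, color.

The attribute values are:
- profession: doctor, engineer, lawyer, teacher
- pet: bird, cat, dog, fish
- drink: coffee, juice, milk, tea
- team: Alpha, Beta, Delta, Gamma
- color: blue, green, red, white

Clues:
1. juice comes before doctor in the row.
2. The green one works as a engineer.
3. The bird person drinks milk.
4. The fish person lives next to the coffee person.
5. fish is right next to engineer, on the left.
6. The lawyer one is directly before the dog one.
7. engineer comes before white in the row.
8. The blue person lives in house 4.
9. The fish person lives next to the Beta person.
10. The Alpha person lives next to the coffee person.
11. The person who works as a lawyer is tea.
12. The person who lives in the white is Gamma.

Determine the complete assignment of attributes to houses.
Solution:

House | Profession | Pet | Drink | Team | Color
-----------------------------------------------
  1   | lawyer | fish | tea | Alpha | red
  2   | engineer | dog | coffee | Beta | green
  3   | teacher | cat | juice | Gamma | white
  4   | doctor | bird | milk | Delta | blue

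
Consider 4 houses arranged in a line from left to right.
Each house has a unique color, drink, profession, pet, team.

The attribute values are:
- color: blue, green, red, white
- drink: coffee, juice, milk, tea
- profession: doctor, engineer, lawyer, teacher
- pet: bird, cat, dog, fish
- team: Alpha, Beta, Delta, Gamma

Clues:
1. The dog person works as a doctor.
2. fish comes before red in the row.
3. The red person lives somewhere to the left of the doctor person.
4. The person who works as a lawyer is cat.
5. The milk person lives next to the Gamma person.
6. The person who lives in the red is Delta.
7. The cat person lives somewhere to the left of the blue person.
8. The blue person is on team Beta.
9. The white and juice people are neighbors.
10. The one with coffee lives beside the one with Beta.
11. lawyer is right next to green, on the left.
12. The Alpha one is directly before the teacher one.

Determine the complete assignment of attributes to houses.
Solution:

House | Color | Drink | Profession | Pet | Team
-----------------------------------------------
  1   | white | milk | lawyer | cat | Alpha
  2   | green | juice | teacher | fish | Gamma
  3   | red | coffee | engineer | bird | Delta
  4   | blue | tea | doctor | dog | Beta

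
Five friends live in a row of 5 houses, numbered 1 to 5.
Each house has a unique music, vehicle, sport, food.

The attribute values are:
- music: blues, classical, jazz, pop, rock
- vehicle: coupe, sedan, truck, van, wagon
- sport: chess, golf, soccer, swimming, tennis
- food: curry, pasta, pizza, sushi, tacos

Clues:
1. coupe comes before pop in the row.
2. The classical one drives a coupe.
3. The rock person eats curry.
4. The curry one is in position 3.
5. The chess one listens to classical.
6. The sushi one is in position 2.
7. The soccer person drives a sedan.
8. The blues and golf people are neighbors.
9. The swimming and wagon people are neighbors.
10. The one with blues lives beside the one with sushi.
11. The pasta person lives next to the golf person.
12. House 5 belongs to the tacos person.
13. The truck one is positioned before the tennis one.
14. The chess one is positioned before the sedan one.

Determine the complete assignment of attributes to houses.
Solution:

House | Music | Vehicle | Sport | Food
--------------------------------------
  1   | blues | truck | swimming | pasta
  2   | jazz | wagon | golf | sushi
  3   | rock | van | tennis | curry
  4   | classical | coupe | chess | pizza
  5   | pop | sedan | soccer | tacos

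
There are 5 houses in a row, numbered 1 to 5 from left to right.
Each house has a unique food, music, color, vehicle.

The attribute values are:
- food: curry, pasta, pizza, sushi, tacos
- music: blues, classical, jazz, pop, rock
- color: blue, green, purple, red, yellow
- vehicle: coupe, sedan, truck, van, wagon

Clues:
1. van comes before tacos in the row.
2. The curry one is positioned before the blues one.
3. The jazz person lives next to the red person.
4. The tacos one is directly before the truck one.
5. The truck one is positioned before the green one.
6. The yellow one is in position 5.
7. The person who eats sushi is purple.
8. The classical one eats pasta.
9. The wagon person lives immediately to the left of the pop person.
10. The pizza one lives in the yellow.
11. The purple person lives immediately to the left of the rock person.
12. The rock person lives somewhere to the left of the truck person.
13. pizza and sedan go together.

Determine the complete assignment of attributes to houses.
Solution:

House | Food | Music | Color | Vehicle
--------------------------------------
  1   | sushi | jazz | purple | van
  2   | tacos | rock | red | wagon
  3   | curry | pop | blue | truck
  4   | pasta | classical | green | coupe
  5   | pizza | blues | yellow | sedan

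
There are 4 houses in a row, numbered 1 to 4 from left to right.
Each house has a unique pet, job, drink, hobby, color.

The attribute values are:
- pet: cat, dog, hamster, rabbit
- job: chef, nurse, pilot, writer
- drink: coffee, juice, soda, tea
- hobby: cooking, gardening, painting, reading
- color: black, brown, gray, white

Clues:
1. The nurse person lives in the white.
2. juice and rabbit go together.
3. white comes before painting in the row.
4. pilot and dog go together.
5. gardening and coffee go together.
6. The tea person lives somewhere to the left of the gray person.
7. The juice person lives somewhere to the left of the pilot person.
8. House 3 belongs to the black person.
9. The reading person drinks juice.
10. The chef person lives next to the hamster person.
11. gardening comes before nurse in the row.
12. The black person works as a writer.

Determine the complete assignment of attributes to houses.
Solution:

House | Pet | Job | Drink | Hobby | Color
-----------------------------------------
  1   | cat | chef | coffee | gardening | brown
  2   | hamster | nurse | tea | cooking | white
  3   | rabbit | writer | juice | reading | black
  4   | dog | pilot | soda | painting | gray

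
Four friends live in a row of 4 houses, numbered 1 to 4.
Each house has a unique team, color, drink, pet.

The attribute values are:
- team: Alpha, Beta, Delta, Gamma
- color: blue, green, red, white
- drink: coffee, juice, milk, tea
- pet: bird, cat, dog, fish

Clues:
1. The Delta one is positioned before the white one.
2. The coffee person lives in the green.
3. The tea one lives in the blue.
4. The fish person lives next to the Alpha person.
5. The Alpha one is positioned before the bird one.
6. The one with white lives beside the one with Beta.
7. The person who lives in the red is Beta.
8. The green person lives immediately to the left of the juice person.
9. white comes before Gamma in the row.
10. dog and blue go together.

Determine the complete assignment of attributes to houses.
Solution:

House | Team | Color | Drink | Pet
----------------------------------
  1   | Delta | green | coffee | fish
  2   | Alpha | white | juice | cat
  3   | Beta | red | milk | bird
  4   | Gamma | blue | tea | dog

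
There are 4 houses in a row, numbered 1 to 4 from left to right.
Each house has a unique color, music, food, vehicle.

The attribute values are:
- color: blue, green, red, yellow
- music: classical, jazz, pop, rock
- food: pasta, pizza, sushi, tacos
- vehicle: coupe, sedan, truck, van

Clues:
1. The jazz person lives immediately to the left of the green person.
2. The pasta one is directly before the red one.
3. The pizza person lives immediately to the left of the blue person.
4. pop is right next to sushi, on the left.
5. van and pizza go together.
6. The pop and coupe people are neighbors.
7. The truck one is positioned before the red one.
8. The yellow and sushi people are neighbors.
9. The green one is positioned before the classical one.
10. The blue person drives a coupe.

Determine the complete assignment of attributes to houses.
Solution:

House | Color | Music | Food | Vehicle
--------------------------------------
  1   | yellow | pop | pizza | van
  2   | blue | jazz | sushi | coupe
  3   | green | rock | pasta | truck
  4   | red | classical | tacos | sedan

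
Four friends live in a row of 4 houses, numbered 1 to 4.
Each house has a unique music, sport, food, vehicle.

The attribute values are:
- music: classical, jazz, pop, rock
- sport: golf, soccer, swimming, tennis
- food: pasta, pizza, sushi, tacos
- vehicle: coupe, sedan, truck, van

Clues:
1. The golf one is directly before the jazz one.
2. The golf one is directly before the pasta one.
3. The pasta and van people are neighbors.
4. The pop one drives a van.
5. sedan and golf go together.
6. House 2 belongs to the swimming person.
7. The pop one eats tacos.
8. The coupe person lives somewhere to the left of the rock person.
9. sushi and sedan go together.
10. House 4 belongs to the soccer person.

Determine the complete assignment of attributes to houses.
Solution:

House | Music | Sport | Food | Vehicle
--------------------------------------
  1   | classical | golf | sushi | sedan
  2   | jazz | swimming | pasta | coupe
  3   | pop | tennis | tacos | van
  4   | rock | soccer | pizza | truck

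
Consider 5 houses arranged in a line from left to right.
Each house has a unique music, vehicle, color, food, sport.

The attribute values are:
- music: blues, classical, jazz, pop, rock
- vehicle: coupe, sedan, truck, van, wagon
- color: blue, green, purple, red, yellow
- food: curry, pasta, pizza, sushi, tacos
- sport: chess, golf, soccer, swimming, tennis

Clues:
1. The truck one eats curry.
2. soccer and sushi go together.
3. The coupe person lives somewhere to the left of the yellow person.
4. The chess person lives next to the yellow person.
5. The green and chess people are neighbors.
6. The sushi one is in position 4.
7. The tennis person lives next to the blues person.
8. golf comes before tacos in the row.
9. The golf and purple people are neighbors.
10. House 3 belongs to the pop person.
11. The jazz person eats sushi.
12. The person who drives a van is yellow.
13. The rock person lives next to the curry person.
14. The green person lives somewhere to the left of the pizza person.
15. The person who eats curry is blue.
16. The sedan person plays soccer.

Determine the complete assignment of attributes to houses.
Solution:

House | Music | Vehicle | Color | Food | Sport
----------------------------------------------
  1   | rock | coupe | green | pasta | tennis
  2   | blues | truck | blue | curry | chess
  3   | pop | van | yellow | pizza | golf
  4   | jazz | sedan | purple | sushi | soccer
  5   | classical | wagon | red | tacos | swimming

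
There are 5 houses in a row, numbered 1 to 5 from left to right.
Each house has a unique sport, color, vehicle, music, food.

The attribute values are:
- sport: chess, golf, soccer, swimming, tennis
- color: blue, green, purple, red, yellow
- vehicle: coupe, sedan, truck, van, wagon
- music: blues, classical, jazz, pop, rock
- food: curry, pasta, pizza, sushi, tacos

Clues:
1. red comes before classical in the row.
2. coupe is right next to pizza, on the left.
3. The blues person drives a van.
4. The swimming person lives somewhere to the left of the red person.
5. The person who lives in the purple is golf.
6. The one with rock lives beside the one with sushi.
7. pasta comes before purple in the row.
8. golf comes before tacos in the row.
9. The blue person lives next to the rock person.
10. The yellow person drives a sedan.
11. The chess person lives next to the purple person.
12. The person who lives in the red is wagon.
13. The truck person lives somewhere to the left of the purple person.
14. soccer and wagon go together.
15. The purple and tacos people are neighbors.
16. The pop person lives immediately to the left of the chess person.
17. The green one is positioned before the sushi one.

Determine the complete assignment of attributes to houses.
Solution:

House | Sport | Color | Vehicle | Music | Food
----------------------------------------------
  1   | swimming | blue | coupe | pop | pasta
  2   | chess | green | truck | rock | pizza
  3   | golf | purple | van | blues | sushi
  4   | soccer | red | wagon | jazz | tacos
  5   | tennis | yellow | sedan | classical | curry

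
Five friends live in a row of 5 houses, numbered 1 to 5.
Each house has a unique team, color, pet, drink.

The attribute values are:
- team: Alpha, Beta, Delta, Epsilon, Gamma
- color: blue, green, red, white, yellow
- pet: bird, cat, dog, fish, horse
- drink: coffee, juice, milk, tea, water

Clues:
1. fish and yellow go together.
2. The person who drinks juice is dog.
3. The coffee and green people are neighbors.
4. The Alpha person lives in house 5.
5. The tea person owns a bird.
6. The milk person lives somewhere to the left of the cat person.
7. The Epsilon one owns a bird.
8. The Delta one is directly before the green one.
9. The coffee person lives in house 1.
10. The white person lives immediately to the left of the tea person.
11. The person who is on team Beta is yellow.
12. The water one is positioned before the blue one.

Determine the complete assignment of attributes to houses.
Solution:

House | Team | Color | Pet | Drink
----------------------------------
  1   | Delta | white | horse | coffee
  2   | Epsilon | green | bird | tea
  3   | Beta | yellow | fish | milk
  4   | Gamma | red | cat | water
  5   | Alpha | blue | dog | juice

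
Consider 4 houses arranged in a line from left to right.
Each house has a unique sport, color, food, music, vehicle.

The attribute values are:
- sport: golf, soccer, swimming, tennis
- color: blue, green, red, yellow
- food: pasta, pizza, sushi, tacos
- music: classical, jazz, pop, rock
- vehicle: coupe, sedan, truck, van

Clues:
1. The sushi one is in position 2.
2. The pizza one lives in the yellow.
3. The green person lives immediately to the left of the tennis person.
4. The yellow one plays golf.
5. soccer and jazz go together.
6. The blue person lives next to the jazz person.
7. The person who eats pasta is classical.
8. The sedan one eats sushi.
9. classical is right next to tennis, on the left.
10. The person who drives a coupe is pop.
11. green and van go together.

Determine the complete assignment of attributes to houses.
Solution:

House | Sport | Color | Food | Music | Vehicle
----------------------------------------------
  1   | swimming | green | pasta | classical | van
  2   | tennis | blue | sushi | rock | sedan
  3   | soccer | red | tacos | jazz | truck
  4   | golf | yellow | pizza | pop | coupe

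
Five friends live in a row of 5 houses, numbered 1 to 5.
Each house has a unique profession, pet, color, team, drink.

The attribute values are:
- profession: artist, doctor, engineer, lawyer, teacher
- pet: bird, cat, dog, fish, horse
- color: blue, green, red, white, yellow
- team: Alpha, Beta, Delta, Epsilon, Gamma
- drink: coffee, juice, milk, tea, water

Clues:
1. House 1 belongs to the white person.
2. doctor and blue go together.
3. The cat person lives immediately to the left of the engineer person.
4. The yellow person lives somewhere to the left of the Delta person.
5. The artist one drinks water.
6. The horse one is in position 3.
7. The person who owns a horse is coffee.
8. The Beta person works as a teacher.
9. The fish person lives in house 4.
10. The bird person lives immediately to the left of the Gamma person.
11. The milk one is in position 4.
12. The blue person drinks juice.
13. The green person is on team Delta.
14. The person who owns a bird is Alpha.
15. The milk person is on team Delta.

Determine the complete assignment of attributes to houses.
Solution:

House | Profession | Pet | Color | Team | Drink
-----------------------------------------------
  1   | artist | bird | white | Alpha | water
  2   | doctor | cat | blue | Gamma | juice
  3   | engineer | horse | yellow | Epsilon | coffee
  4   | lawyer | fish | green | Delta | milk
  5   | teacher | dog | red | Beta | tea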